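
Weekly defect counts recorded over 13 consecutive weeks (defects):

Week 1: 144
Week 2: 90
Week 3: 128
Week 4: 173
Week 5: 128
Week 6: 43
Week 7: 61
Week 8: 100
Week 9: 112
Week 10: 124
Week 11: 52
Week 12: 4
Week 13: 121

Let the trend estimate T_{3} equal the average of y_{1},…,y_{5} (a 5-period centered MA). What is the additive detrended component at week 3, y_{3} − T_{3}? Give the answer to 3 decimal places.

-4.600

Trend T_3 = (144 + 90 + 128 + 173 + 128) / 5 = 663/5 = 132.60000
Detrended value: 128 − 132.60000 = -4.600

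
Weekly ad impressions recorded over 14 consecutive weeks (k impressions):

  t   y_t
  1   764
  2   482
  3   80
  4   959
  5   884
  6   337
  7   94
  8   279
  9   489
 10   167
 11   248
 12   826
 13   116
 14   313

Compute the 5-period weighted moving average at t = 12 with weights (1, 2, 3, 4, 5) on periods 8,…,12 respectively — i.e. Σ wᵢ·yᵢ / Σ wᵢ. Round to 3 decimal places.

Weighted sum: 1·279 + 2·489 + 3·167 + 4·248 + 5·826 = 279 + 978 + 501 + 992 + 4130 = 6880
Weight total: 1 + 2 + 3 + 4 + 5 = 15
WMA = 6880 / 15 = 458.667

458.667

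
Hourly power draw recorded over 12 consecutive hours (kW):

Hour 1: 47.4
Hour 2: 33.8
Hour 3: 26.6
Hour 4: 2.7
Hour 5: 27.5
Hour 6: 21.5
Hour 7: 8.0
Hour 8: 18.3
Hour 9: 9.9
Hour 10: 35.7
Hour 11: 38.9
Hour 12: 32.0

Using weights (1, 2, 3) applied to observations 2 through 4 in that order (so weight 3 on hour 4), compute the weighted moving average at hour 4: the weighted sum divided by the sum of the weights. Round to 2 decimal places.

15.85

Weighted sum: 1·33.8 + 2·26.6 + 3·2.7 = 33.8 + 53.2 + 8.1 = 95.1
Weight total: 1 + 2 + 3 = 6
WMA = 95.1 / 6 = 15.85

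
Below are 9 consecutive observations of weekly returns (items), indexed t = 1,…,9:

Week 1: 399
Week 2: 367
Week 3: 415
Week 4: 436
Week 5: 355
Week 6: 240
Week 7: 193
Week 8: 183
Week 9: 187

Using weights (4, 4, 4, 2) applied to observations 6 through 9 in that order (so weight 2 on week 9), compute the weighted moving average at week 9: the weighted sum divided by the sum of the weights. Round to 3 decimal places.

202.714

Weighted sum: 4·240 + 4·193 + 4·183 + 2·187 = 960 + 772 + 732 + 374 = 2838
Weight total: 4 + 4 + 4 + 2 = 14
WMA = 2838 / 14 = 202.714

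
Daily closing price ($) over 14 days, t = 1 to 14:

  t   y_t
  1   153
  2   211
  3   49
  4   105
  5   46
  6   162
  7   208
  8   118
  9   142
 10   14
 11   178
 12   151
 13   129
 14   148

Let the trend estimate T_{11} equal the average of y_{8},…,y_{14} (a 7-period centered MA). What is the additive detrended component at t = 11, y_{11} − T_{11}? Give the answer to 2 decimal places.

Trend T_11 = (118 + 142 + 14 + 178 + 151 + 129 + 148) / 7 = 880/7 = 125.7143
Detrended value: 178 − 125.7143 = 52.29

52.29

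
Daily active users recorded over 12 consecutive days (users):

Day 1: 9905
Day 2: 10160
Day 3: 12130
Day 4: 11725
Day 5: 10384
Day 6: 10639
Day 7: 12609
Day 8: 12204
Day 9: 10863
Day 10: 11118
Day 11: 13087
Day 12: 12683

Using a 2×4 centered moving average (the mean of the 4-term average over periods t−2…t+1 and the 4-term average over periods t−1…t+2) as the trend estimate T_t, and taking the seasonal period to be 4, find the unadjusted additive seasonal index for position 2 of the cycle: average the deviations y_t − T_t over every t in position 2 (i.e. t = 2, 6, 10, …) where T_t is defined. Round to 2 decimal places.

-760.00

Season position 2 occurs at t = 6, 10 (where T_t is defined).
t=6: T_6 = 11399.1250; y_6 − T_6 = 10639 − 11399.1250 = -760.1250
t=10: T_10 = 11877.8750; y_10 − T_10 = 11118 − 11877.8750 = -759.8750
Mean deviation: (-760.1250 + -759.8750) / 2 = -760.00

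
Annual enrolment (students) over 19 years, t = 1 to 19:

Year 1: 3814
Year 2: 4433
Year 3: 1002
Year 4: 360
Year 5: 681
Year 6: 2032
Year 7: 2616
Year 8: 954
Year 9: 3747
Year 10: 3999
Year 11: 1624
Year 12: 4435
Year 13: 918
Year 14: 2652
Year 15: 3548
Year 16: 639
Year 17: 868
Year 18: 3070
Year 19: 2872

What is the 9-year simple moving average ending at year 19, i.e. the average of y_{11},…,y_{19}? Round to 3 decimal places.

2291.778

Sum of periods 11–19: 1624 + 4435 + 918 + 2652 + 3548 + 639 + 868 + 3070 + 2872 = 20626
Divide by 9: 20626 / 9 = 2291.778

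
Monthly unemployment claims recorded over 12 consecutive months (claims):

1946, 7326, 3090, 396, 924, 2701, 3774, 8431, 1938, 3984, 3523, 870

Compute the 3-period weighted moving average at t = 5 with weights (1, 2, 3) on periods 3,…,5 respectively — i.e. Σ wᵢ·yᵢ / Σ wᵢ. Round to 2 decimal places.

1109.00

Weighted sum: 1·3090 + 2·396 + 3·924 = 3090 + 792 + 2772 = 6654
Weight total: 1 + 2 + 3 = 6
WMA = 6654 / 6 = 1109.00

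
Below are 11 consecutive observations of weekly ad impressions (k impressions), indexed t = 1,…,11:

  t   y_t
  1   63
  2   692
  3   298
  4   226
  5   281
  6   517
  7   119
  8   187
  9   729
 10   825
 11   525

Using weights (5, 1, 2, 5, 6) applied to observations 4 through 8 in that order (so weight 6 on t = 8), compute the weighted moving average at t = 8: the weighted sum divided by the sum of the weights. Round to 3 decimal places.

219.053

Weighted sum: 5·226 + 1·281 + 2·517 + 5·119 + 6·187 = 1130 + 281 + 1034 + 595 + 1122 = 4162
Weight total: 5 + 1 + 2 + 5 + 6 = 19
WMA = 4162 / 19 = 219.053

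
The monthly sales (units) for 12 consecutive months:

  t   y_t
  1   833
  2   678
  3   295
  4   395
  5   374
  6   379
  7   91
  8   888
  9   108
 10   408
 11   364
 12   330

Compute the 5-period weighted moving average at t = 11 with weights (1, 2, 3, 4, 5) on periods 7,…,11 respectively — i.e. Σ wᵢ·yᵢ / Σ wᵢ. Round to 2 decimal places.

Weighted sum: 1·91 + 2·888 + 3·108 + 4·408 + 5·364 = 91 + 1776 + 324 + 1632 + 1820 = 5643
Weight total: 1 + 2 + 3 + 4 + 5 = 15
WMA = 5643 / 15 = 376.20

376.20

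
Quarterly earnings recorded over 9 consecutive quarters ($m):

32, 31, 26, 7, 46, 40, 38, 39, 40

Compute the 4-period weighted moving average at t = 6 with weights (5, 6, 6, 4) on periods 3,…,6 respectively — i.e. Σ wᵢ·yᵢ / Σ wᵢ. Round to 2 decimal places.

28.95

Weighted sum: 5·26 + 6·7 + 6·46 + 4·40 = 130 + 42 + 276 + 160 = 608
Weight total: 5 + 6 + 6 + 4 = 21
WMA = 608 / 21 = 28.95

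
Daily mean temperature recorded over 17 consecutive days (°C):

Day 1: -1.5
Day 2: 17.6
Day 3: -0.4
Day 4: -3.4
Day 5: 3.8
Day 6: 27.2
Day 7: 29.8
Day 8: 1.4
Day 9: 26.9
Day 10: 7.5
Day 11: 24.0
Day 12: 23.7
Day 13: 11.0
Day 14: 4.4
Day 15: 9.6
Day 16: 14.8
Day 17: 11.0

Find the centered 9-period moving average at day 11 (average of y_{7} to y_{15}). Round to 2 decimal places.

Sum of periods 7–15: 29.8 + 1.4 + 26.9 + 7.5 + 24.0 + 23.7 + 11.0 + 4.4 + 9.6 = 138.3
Divide by 9: 138.3 / 9 = 15.37

15.37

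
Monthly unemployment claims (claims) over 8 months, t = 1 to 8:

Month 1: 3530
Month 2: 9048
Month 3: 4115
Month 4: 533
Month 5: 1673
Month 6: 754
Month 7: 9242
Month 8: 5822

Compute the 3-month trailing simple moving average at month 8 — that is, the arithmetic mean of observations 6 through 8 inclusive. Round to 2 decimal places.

Sum of periods 6–8: 754 + 9242 + 5822 = 15818
Divide by 3: 15818 / 3 = 5272.67

5272.67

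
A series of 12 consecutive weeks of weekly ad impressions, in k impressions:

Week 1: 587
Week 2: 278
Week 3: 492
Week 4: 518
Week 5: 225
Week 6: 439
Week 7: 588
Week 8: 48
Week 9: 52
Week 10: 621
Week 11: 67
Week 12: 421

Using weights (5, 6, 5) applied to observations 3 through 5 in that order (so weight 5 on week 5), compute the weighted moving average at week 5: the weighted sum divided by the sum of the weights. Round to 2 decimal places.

418.31

Weighted sum: 5·492 + 6·518 + 5·225 = 2460 + 3108 + 1125 = 6693
Weight total: 5 + 6 + 5 = 16
WMA = 6693 / 16 = 418.31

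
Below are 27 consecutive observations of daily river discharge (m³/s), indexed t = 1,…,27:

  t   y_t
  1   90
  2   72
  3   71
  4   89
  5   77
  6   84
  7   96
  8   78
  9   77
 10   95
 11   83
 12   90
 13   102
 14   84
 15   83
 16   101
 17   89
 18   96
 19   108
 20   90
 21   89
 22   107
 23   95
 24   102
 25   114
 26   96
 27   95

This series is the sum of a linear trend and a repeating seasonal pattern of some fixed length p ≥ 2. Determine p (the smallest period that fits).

First differences y_{t+1} − y_t: -18, -1, 18, -12, 7, 12, -18, -1, 18, -12, 7, 12, -18, -1, …
The difference pattern repeats every 6 terms and not for any smaller step, so p = 6.

6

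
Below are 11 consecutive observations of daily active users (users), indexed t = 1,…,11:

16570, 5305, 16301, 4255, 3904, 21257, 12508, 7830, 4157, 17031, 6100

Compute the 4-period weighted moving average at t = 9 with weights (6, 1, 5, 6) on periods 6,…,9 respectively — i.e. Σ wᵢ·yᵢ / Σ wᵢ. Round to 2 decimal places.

11341.22

Weighted sum: 6·21257 + 1·12508 + 5·7830 + 6·4157 = 127542 + 12508 + 39150 + 24942 = 204142
Weight total: 6 + 1 + 5 + 6 = 18
WMA = 204142 / 18 = 11341.22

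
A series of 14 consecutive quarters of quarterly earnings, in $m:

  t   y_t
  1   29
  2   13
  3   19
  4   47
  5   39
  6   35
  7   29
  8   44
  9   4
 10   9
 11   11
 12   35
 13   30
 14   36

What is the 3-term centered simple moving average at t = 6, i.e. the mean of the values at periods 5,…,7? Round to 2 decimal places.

34.33

Sum of periods 5–7: 39 + 35 + 29 = 103
Divide by 3: 103 / 3 = 34.33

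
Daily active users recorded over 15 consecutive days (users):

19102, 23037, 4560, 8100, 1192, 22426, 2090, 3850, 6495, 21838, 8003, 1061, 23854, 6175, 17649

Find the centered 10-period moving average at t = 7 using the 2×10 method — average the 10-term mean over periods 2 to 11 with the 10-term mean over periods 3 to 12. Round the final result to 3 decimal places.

9060.300

Sum over 2–11: 23037 + 4560 + 8100 + 1192 + 22426 + 2090 + 3850 + 6495 + 21838 + 8003 = 101591
Sum over 3–12: 4560 + 8100 + 1192 + 22426 + 2090 + 3850 + 6495 + 21838 + 8003 + 1061 = 79615
CMA at t=7 = (101591 + 79615) / (2·10) = 181206 / 20 = 9060.300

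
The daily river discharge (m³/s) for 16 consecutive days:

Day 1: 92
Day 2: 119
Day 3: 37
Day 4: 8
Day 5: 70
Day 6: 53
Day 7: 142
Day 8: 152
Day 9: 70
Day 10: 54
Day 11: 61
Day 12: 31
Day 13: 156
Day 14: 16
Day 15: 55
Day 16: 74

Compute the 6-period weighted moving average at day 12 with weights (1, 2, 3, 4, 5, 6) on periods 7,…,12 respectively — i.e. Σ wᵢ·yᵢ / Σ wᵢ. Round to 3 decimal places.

64.905

Weighted sum: 1·142 + 2·152 + 3·70 + 4·54 + 5·61 + 6·31 = 142 + 304 + 210 + 216 + 305 + 186 = 1363
Weight total: 1 + 2 + 3 + 4 + 5 + 6 = 21
WMA = 1363 / 21 = 64.905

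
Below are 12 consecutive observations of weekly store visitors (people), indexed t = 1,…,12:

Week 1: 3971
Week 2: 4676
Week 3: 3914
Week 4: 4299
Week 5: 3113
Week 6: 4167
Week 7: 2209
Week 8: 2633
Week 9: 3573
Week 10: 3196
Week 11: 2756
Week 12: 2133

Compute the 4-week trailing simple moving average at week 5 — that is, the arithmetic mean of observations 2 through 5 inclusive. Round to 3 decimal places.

Sum of periods 2–5: 4676 + 3914 + 4299 + 3113 = 16002
Divide by 4: 16002 / 4 = 4000.500

4000.500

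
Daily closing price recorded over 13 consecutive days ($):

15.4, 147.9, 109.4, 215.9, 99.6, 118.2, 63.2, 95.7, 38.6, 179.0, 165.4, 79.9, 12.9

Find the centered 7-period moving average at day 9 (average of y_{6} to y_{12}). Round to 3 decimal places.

Sum of periods 6–12: 118.2 + 63.2 + 95.7 + 38.6 + 179.0 + 165.4 + 79.9 = 740.0
Divide by 7: 740.0 / 7 = 105.714

105.714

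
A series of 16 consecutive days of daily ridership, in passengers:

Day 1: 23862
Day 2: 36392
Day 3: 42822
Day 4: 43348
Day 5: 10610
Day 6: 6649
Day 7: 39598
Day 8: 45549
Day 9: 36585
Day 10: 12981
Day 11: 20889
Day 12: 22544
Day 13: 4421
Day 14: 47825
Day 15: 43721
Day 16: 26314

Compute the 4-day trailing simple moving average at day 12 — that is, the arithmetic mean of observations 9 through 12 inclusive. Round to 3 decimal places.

23249.750

Sum of periods 9–12: 36585 + 12981 + 20889 + 22544 = 92999
Divide by 4: 92999 / 4 = 23249.750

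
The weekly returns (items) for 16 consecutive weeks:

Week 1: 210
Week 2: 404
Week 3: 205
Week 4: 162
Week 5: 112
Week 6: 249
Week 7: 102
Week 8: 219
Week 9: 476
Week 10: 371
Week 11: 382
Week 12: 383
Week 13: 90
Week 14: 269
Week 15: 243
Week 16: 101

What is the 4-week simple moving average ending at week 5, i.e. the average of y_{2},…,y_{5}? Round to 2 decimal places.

Sum of periods 2–5: 404 + 205 + 162 + 112 = 883
Divide by 4: 883 / 4 = 220.75

220.75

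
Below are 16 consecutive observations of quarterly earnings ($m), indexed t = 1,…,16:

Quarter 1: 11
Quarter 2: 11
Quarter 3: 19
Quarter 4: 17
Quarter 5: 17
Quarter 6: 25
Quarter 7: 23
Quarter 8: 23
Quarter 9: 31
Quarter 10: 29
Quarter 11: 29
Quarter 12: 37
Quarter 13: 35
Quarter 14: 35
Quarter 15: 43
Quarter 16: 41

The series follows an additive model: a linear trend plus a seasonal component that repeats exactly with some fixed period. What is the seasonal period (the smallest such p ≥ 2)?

First differences y_{t+1} − y_t: 0, 8, -2, 0, 8, -2, 0, 8, …
The difference pattern repeats every 3 terms and not for any smaller step, so p = 3.

3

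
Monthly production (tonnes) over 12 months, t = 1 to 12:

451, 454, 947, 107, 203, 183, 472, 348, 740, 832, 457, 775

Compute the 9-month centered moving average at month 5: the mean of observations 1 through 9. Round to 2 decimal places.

Sum of periods 1–9: 451 + 454 + 947 + 107 + 203 + 183 + 472 + 348 + 740 = 3905
Divide by 9: 3905 / 9 = 433.89

433.89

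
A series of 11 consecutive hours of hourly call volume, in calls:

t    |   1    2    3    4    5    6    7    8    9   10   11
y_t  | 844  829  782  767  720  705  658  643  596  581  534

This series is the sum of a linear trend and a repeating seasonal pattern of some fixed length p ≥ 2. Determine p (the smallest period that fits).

2

First differences y_{t+1} − y_t: -15, -47, -15, -47, -15, -47, …
The difference pattern repeats every 2 terms and not for any smaller step, so p = 2.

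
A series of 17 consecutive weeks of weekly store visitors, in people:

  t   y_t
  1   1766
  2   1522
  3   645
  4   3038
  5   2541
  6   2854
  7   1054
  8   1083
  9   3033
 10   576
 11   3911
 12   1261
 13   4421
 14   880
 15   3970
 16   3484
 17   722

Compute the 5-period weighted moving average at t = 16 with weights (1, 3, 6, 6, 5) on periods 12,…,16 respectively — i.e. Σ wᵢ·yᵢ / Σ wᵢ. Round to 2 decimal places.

Weighted sum: 1·1261 + 3·4421 + 6·880 + 6·3970 + 5·3484 = 1261 + 13263 + 5280 + 23820 + 17420 = 61044
Weight total: 1 + 3 + 6 + 6 + 5 = 21
WMA = 61044 / 21 = 2906.86

2906.86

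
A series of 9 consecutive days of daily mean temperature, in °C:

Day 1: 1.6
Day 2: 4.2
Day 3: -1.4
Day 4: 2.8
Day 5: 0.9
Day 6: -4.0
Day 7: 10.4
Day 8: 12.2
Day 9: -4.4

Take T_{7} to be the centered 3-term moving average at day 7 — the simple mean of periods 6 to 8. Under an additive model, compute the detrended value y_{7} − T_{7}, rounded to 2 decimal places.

Trend T_7 = ((-4.0) + 10.4 + 12.2) / 3 = 18.6/3 = 6.2000
Detrended value: 10.4 − 6.2000 = 4.20

4.20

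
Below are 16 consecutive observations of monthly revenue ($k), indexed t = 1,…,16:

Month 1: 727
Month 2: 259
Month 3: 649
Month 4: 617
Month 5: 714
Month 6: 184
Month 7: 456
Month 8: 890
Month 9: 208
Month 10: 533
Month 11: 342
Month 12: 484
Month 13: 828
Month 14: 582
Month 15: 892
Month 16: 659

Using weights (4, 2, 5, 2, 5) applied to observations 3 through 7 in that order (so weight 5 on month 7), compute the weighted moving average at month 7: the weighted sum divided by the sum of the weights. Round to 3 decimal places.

558.222

Weighted sum: 4·649 + 2·617 + 5·714 + 2·184 + 5·456 = 2596 + 1234 + 3570 + 368 + 2280 = 10048
Weight total: 4 + 2 + 5 + 2 + 5 = 18
WMA = 10048 / 18 = 558.222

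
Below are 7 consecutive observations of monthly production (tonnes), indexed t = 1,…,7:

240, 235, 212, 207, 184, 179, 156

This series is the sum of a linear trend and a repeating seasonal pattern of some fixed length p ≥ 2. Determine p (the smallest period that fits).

2

First differences y_{t+1} − y_t: -5, -23, -5, -23, -5, -23, …
The difference pattern repeats every 2 terms and not for any smaller step, so p = 2.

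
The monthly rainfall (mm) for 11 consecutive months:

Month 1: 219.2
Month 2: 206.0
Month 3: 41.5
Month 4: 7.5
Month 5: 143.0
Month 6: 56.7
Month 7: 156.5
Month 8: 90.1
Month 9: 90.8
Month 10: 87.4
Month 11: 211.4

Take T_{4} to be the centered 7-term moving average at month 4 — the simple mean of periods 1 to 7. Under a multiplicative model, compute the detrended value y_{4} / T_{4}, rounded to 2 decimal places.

Trend T_4 = (219.2 + 206.0 + 41.5 + 7.5 + 143.0 + 56.7 + 156.5) / 7 = 830.4/7 = 118.6286
Ratio to trend: 7.5 / 118.6286 = 0.06

0.06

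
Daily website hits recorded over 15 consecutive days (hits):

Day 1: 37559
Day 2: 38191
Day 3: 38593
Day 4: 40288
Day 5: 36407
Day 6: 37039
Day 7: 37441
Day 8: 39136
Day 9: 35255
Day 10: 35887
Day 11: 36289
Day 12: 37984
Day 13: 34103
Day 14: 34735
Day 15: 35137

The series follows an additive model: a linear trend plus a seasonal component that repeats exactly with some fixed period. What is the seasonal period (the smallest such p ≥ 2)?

4

First differences y_{t+1} − y_t: 632, 402, 1695, -3881, 632, 402, 1695, -3881, 632, 402, …
The difference pattern repeats every 4 terms and not for any smaller step, so p = 4.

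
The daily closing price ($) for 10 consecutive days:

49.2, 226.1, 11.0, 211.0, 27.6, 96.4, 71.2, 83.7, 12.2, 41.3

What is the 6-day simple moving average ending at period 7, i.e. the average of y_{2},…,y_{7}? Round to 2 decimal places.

Sum of periods 2–7: 226.1 + 11.0 + 211.0 + 27.6 + 96.4 + 71.2 = 643.3
Divide by 6: 643.3 / 6 = 107.22

107.22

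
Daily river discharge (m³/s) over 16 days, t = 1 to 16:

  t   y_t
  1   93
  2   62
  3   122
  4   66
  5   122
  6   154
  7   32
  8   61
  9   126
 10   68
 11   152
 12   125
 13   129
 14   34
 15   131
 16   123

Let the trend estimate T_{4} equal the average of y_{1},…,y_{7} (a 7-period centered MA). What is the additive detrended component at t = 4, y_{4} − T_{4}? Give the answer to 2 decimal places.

Trend T_4 = (93 + 62 + 122 + 66 + 122 + 154 + 32) / 7 = 651/7 = 93.0000
Detrended value: 66 − 93.0000 = -27.00

-27.00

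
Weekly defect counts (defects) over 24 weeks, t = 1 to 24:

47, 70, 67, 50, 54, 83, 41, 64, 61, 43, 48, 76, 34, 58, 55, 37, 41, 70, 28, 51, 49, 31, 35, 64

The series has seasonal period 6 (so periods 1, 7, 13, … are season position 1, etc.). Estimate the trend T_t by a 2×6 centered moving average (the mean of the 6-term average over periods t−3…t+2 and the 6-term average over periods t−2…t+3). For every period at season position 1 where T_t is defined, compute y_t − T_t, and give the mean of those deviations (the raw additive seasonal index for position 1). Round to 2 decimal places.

Season position 1 occurs at t = 7, 13, 19 (where T_t is defined).
t=7: T_7 = 58.2500; y_7 − T_7 = 41 − 58.2500 = -17.2500
t=13: T_13 = 51.8333; y_13 − T_13 = 34 − 51.8333 = -17.8333
t=19: T_19 = 45.5000; y_19 − T_19 = 28 − 45.5000 = -17.5000
Mean deviation: (-17.2500 + -17.8333 + -17.5000) / 3 = -17.53

-17.53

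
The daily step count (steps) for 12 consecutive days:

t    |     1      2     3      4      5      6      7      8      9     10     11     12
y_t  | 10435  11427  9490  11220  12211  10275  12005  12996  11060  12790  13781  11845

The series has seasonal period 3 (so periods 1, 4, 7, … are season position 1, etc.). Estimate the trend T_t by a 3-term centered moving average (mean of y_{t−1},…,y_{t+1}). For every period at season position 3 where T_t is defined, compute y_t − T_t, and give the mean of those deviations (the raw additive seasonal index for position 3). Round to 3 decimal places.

-1222.111

Season position 3 occurs at t = 3, 6, 9 (where T_t is defined).
t=3: T_3 = 10712.33333; y_3 − T_3 = 9490 − 10712.33333 = -1222.33333
t=6: T_6 = 11497.00000; y_6 − T_6 = 10275 − 11497.00000 = -1222.00000
t=9: T_9 = 12282.00000; y_9 − T_9 = 11060 − 12282.00000 = -1222.00000
Mean deviation: (-1222.33333 + -1222.00000 + -1222.00000) / 3 = -1222.111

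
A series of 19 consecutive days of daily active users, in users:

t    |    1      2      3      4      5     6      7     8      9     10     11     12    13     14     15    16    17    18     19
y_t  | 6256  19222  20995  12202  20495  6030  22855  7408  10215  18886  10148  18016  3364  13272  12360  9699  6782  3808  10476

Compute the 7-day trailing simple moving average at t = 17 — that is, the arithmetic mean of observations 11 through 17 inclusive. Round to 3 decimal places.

Sum of periods 11–17: 10148 + 18016 + 3364 + 13272 + 12360 + 9699 + 6782 = 73641
Divide by 7: 73641 / 7 = 10520.143

10520.143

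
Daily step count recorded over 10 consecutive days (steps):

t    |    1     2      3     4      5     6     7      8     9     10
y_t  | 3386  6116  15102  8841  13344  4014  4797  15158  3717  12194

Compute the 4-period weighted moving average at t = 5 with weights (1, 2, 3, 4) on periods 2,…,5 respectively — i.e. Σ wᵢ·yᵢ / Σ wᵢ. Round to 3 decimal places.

11621.900

Weighted sum: 1·6116 + 2·15102 + 3·8841 + 4·13344 = 6116 + 30204 + 26523 + 53376 = 116219
Weight total: 1 + 2 + 3 + 4 = 10
WMA = 116219 / 10 = 11621.900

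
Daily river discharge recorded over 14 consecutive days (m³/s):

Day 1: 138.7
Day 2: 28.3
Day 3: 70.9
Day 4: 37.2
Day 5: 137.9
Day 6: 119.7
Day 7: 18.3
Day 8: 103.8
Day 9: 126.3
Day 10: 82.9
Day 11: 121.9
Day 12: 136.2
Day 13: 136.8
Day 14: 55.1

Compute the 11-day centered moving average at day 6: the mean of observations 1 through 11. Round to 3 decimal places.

89.627

Sum of periods 1–11: 138.7 + 28.3 + 70.9 + 37.2 + 137.9 + 119.7 + 18.3 + 103.8 + 126.3 + 82.9 + 121.9 = 985.9
Divide by 11: 985.9 / 11 = 89.627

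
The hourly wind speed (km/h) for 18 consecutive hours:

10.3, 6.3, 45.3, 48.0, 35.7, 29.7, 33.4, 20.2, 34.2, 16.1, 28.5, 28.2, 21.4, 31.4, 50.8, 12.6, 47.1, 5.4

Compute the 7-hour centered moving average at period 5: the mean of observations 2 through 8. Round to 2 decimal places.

31.23

Sum of periods 2–8: 6.3 + 45.3 + 48.0 + 35.7 + 29.7 + 33.4 + 20.2 = 218.6
Divide by 7: 218.6 / 7 = 31.23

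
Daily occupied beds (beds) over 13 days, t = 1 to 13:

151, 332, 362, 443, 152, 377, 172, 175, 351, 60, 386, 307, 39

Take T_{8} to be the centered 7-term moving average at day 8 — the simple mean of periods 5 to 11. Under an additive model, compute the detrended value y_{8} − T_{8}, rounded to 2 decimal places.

Trend T_8 = (152 + 377 + 172 + 175 + 351 + 60 + 386) / 7 = 1673/7 = 239.0000
Detrended value: 175 − 239.0000 = -64.00

-64.00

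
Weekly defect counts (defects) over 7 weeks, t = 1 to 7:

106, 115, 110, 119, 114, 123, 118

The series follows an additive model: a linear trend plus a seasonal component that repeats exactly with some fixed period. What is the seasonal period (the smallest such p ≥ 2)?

2

First differences y_{t+1} − y_t: 9, -5, 9, -5, 9, -5, …
The difference pattern repeats every 2 terms and not for any smaller step, so p = 2.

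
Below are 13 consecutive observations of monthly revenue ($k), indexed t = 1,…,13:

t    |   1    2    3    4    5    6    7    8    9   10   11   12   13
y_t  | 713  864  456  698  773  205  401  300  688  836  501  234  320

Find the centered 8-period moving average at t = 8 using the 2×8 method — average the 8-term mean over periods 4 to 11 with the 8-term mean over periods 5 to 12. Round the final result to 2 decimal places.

521.25

Sum over 4–11: 698 + 773 + 205 + 401 + 300 + 688 + 836 + 501 = 4402
Sum over 5–12: 773 + 205 + 401 + 300 + 688 + 836 + 501 + 234 = 3938
CMA at t=8 = (4402 + 3938) / (2·8) = 8340 / 16 = 521.25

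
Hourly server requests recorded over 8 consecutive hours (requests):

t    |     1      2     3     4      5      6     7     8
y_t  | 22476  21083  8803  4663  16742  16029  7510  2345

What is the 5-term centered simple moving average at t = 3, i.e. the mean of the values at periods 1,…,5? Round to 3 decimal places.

14753.400

Sum of periods 1–5: 22476 + 21083 + 8803 + 4663 + 16742 = 73767
Divide by 5: 73767 / 5 = 14753.400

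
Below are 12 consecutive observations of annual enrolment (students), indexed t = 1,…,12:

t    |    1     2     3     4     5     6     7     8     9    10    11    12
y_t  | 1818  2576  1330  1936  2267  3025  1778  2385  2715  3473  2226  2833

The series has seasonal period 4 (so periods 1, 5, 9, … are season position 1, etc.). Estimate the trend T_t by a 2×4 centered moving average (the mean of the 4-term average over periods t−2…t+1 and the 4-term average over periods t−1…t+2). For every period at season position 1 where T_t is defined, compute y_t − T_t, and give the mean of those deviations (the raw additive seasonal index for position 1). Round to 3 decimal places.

Season position 1 occurs at t = 5, 9 (where T_t is defined).
t=5: T_5 = 2195.50000; y_5 − T_5 = 2267 − 2195.50000 = 71.50000
t=9: T_9 = 2643.75000; y_9 − T_9 = 2715 − 2643.75000 = 71.25000
Mean deviation: (71.50000 + 71.25000) / 2 = 71.375

71.375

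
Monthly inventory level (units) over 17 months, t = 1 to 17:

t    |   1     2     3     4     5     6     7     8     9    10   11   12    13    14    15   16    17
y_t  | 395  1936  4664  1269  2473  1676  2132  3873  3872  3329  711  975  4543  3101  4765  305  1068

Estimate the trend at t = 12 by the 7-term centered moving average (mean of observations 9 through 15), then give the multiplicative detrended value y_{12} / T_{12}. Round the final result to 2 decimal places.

0.32

Trend T_12 = (3872 + 3329 + 711 + 975 + 4543 + 3101 + 4765) / 7 = 21296/7 = 3042.2857
Ratio to trend: 975 / 3042.2857 = 0.32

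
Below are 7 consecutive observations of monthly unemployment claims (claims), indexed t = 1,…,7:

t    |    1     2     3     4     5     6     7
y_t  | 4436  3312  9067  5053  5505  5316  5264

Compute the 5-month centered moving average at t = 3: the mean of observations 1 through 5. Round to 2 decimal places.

Sum of periods 1–5: 4436 + 3312 + 9067 + 5053 + 5505 = 27373
Divide by 5: 27373 / 5 = 5474.60

5474.60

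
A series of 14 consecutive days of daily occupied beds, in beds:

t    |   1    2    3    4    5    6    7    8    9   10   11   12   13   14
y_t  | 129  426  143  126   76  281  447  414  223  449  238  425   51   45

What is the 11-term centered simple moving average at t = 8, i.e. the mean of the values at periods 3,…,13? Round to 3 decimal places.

Sum of periods 3–13: 143 + 126 + 76 + 281 + 447 + 414 + 223 + 449 + 238 + 425 + 51 = 2873
Divide by 11: 2873 / 11 = 261.182

261.182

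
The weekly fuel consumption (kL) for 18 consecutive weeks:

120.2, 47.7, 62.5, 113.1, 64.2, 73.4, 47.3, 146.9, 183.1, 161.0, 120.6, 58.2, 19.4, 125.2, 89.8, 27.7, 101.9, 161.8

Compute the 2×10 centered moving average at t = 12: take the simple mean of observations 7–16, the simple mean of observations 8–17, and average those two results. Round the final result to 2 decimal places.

100.65

Sum over 7–16: 47.3 + 146.9 + 183.1 + 161.0 + 120.6 + 58.2 + 19.4 + 125.2 + 89.8 + 27.7 = 979.2
Sum over 8–17: 146.9 + 183.1 + 161.0 + 120.6 + 58.2 + 19.4 + 125.2 + 89.8 + 27.7 + 101.9 = 1033.8
CMA at t=12 = (979.2 + 1033.8) / (2·10) = 2013.0 / 20 = 100.65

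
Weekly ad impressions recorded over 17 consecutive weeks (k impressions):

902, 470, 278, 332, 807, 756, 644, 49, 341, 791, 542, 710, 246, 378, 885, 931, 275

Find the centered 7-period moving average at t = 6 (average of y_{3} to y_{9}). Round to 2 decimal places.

458.14

Sum of periods 3–9: 278 + 332 + 807 + 756 + 644 + 49 + 341 = 3207
Divide by 7: 3207 / 7 = 458.14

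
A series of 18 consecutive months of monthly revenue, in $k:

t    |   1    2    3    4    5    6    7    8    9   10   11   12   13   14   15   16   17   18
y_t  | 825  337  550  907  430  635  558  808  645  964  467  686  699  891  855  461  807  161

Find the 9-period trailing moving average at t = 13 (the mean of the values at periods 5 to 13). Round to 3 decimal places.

654.667

Sum of periods 5–13: 430 + 635 + 558 + 808 + 645 + 964 + 467 + 686 + 699 = 5892
Divide by 9: 5892 / 9 = 654.667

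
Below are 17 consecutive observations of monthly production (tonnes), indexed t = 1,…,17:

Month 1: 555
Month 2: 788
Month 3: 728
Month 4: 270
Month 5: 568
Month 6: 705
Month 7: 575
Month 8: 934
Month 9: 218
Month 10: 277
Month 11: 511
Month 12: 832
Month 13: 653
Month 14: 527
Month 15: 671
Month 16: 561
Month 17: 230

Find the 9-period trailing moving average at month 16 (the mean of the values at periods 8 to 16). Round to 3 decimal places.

Sum of periods 8–16: 934 + 218 + 277 + 511 + 832 + 653 + 527 + 671 + 561 = 5184
Divide by 9: 5184 / 9 = 576.000

576.000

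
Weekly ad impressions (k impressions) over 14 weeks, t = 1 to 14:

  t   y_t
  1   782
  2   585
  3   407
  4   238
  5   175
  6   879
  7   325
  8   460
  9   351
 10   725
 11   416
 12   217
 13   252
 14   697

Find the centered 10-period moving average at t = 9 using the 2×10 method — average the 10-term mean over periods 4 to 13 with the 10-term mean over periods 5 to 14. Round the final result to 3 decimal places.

426.750

Sum over 4–13: 238 + 175 + 879 + 325 + 460 + 351 + 725 + 416 + 217 + 252 = 4038
Sum over 5–14: 175 + 879 + 325 + 460 + 351 + 725 + 416 + 217 + 252 + 697 = 4497
CMA at t=9 = (4038 + 4497) / (2·10) = 8535 / 20 = 426.750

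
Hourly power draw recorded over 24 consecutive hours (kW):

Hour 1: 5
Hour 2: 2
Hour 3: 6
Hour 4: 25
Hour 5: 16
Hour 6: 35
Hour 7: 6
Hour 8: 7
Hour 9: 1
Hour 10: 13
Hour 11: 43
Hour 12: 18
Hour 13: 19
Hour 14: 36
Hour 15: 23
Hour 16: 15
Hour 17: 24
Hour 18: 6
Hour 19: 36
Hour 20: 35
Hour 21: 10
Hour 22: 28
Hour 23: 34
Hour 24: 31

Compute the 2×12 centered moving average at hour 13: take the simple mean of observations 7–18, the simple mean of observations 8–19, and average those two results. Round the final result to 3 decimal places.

Sum over 7–18: 6 + 7 + 1 + 13 + 43 + 18 + 19 + 36 + 23 + 15 + 24 + 6 = 211
Sum over 8–19: 7 + 1 + 13 + 43 + 18 + 19 + 36 + 23 + 15 + 24 + 6 + 36 = 241
CMA at t=13 = (211 + 241) / (2·12) = 452 / 24 = 18.833

18.833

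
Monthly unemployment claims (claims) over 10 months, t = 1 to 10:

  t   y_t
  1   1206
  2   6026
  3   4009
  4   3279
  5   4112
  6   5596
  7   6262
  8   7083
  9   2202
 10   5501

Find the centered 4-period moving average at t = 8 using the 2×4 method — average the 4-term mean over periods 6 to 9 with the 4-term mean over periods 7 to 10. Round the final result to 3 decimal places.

Sum over 6–9: 5596 + 6262 + 7083 + 2202 = 21143
Sum over 7–10: 6262 + 7083 + 2202 + 5501 = 21048
CMA at t=8 = (21143 + 21048) / (2·4) = 42191 / 8 = 5273.875

5273.875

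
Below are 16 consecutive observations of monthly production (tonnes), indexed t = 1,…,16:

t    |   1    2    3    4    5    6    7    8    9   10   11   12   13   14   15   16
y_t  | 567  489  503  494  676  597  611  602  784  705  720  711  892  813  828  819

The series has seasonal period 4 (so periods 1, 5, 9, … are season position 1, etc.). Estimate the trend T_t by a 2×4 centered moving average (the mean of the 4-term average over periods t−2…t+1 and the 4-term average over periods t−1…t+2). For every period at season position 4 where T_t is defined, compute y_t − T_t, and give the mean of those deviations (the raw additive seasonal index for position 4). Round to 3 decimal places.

-59.833

Season position 4 occurs at t = 4, 8, 12 (where T_t is defined).
t=4: T_4 = 554.00000; y_4 − T_4 = 494 − 554.00000 = -60.00000
t=8: T_8 = 662.00000; y_8 − T_8 = 602 − 662.00000 = -60.00000
t=12: T_12 = 770.50000; y_12 − T_12 = 711 − 770.50000 = -59.50000
Mean deviation: (-60.00000 + -60.00000 + -59.50000) / 3 = -59.833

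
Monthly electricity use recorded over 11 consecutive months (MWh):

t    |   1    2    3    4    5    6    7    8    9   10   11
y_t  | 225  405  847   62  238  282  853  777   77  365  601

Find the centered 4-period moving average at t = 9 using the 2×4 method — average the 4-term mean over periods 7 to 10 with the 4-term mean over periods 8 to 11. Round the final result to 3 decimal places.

486.500

Sum over 7–10: 853 + 777 + 77 + 365 = 2072
Sum over 8–11: 777 + 77 + 365 + 601 = 1820
CMA at t=9 = (2072 + 1820) / (2·4) = 3892 / 8 = 486.500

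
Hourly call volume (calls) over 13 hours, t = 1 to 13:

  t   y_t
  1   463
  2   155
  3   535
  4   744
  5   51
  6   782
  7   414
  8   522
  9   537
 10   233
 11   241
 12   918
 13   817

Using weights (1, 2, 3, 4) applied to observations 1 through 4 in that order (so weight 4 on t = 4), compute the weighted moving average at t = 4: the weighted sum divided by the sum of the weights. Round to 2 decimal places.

535.40

Weighted sum: 1·463 + 2·155 + 3·535 + 4·744 = 463 + 310 + 1605 + 2976 = 5354
Weight total: 1 + 2 + 3 + 4 = 10
WMA = 5354 / 10 = 535.40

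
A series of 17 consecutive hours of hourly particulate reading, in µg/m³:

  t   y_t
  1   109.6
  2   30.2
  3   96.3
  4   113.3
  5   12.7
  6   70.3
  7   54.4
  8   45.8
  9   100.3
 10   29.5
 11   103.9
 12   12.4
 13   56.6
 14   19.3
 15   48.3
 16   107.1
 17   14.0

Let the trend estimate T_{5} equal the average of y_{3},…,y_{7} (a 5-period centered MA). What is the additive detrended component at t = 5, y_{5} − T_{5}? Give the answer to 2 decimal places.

-56.70

Trend T_5 = (96.3 + 113.3 + 12.7 + 70.3 + 54.4) / 5 = 347.0/5 = 69.4000
Detrended value: 12.7 − 69.4000 = -56.70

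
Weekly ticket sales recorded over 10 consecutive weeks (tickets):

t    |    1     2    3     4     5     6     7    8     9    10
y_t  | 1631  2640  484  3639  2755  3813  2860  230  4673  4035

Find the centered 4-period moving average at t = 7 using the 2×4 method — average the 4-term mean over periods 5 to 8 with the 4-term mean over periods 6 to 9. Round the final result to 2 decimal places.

2654.25

Sum over 5–8: 2755 + 3813 + 2860 + 230 = 9658
Sum over 6–9: 3813 + 2860 + 230 + 4673 = 11576
CMA at t=7 = (9658 + 11576) / (2·4) = 21234 / 8 = 2654.25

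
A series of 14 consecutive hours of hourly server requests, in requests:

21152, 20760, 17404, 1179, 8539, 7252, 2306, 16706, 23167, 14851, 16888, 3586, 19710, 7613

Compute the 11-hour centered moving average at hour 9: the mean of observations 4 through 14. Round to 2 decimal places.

Sum of periods 4–14: 1179 + 8539 + 7252 + 2306 + 16706 + 23167 + 14851 + 16888 + 3586 + 19710 + 7613 = 121797
Divide by 11: 121797 / 11 = 11072.45

11072.45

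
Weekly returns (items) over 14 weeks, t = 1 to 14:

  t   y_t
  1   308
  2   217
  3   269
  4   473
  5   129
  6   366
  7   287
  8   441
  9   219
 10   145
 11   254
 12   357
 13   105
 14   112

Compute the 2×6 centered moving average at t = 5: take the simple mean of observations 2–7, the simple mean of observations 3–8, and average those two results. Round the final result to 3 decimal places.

308.833

Sum over 2–7: 217 + 269 + 473 + 129 + 366 + 287 = 1741
Sum over 3–8: 269 + 473 + 129 + 366 + 287 + 441 = 1965
CMA at t=5 = (1741 + 1965) / (2·6) = 3706 / 12 = 308.833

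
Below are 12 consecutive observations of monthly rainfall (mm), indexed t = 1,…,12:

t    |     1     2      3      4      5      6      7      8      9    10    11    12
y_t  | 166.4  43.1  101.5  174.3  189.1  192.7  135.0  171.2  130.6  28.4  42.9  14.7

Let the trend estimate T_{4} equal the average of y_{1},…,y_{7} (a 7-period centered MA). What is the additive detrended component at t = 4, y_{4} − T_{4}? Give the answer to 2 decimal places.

31.14

Trend T_4 = (166.4 + 43.1 + 101.5 + 174.3 + 189.1 + 192.7 + 135.0) / 7 = 1002.1/7 = 143.1571
Detrended value: 174.3 − 143.1571 = 31.14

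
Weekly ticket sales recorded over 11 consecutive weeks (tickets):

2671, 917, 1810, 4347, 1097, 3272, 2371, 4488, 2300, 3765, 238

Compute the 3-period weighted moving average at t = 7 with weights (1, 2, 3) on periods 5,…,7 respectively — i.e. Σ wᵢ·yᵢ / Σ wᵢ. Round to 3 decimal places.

Weighted sum: 1·1097 + 2·3272 + 3·2371 = 1097 + 6544 + 7113 = 14754
Weight total: 1 + 2 + 3 = 6
WMA = 14754 / 6 = 2459.000

2459.000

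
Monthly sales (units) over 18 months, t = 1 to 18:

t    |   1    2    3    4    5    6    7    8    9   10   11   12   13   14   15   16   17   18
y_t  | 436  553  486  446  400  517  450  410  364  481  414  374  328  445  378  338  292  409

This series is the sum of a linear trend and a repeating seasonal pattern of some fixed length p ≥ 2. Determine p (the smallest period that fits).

4

First differences y_{t+1} − y_t: 117, -67, -40, -46, 117, -67, -40, -46, 117, -67, …
The difference pattern repeats every 4 terms and not for any smaller step, so p = 4.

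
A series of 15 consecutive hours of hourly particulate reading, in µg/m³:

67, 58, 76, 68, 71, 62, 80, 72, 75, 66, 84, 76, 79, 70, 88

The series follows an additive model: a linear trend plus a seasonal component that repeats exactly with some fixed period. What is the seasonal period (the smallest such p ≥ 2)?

4

First differences y_{t+1} − y_t: -9, 18, -8, 3, -9, 18, -8, 3, -9, 18, …
The difference pattern repeats every 4 terms and not for any smaller step, so p = 4.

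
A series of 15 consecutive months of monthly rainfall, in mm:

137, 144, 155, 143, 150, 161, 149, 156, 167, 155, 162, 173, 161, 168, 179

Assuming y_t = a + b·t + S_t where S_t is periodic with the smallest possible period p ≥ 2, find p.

First differences y_{t+1} − y_t: 7, 11, -12, 7, 11, -12, 7, 11, …
The difference pattern repeats every 3 terms and not for any smaller step, so p = 3.

3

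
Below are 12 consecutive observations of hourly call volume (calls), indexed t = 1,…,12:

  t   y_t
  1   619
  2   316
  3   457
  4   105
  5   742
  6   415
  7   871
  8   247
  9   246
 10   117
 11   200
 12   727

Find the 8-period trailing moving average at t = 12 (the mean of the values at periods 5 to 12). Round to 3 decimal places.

445.625

Sum of periods 5–12: 742 + 415 + 871 + 247 + 246 + 117 + 200 + 727 = 3565
Divide by 8: 3565 / 8 = 445.625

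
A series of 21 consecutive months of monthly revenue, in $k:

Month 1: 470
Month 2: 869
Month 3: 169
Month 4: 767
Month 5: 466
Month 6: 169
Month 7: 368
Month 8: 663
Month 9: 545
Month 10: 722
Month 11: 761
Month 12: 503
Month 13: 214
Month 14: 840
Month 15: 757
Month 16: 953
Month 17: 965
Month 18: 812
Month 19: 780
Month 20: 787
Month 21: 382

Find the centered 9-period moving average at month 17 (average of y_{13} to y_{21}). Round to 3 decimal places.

Sum of periods 13–21: 214 + 840 + 757 + 953 + 965 + 812 + 780 + 787 + 382 = 6490
Divide by 9: 6490 / 9 = 721.111

721.111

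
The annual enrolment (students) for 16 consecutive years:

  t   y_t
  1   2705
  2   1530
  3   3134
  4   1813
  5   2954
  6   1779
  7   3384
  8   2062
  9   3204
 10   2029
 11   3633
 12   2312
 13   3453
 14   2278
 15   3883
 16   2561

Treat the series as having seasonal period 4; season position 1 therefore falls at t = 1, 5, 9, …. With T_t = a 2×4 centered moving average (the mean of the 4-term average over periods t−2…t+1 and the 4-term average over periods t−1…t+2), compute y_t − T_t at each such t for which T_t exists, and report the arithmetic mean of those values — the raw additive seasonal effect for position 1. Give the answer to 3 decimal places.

Season position 1 occurs at t = 5, 9, 13 (where T_t is defined).
t=5: T_5 = 2451.25000; y_5 − T_5 = 2954 − 2451.25000 = 502.75000
t=9: T_9 = 2700.87500; y_9 − T_9 = 3204 − 2700.87500 = 503.12500
t=13: T_13 = 2950.25000; y_13 − T_13 = 3453 − 2950.25000 = 502.75000
Mean deviation: (502.75000 + 503.12500 + 502.75000) / 3 = 502.875

502.875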